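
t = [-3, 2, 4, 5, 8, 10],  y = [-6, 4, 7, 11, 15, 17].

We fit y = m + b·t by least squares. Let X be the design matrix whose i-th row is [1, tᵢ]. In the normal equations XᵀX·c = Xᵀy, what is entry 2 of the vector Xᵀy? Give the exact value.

399

Entry 2 ↔ basis t, so (Xᵀy)_{2} = Σᵢ (t)·yᵢ = (-3)·(-6) + (2)·(4) + (4)·(7) + (5)·(11) + (8)·(15) + (10)·(17) = 399.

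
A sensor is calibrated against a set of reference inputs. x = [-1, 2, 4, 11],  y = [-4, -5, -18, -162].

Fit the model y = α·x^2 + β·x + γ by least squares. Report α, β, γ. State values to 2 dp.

MᵀM·[α, β, γ]ᵀ = Mᵀy reads: 14914·α + 1402·β + 142·γ = -19914;  1402·α + 142·β + 16·γ = -1860;  142·α + 16·β + 4·γ = -189.
Row-reducing yields α = -12135/8282, β = 12529/8282, γ = -5324/4141.

α = -1.47, β = 1.51, γ = -1.29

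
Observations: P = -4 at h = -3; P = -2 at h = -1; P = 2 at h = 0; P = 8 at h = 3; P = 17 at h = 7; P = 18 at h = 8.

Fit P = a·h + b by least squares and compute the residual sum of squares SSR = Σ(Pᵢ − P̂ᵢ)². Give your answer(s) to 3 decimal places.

SSR = 3.540

XᵀX·[a, b]ᵀ = XᵀP reads: 132·a + 14·b = 301;  14·a + 6·b = 39.
det = 132·6 − 14² = 596.
a = (301·6 − 14·39)/596 = 315/149; b = (132·39 − 14·301)/596 = 467/298.
Residuals: 231/298, -433/298, 129/298, 27/298, 189/298, -143/298; SSR = 1055/298.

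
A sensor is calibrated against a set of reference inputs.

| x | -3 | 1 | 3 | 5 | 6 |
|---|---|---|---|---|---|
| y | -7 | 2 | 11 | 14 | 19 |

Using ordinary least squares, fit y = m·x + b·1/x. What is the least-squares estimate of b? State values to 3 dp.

b = -1.057

From the data, Σx·x = 80, Σx·1/x = 5, Σ1/x·1/x = 129/100.
Right-hand side: Σx·y = 240, Σ1/x·y = 419/30.
Normal equations: [[80, 5]; [5, 129/100]]·[m, b]ᵀ = [240, 419/30]ᵀ.
Determinant 80·(129/100) − 5² = 391/5.
m = (240·(129/100) − 5·(419/30))/(391/5) = 7193/2346; b = (80·(419/30) − 5·240)/(391/5) = -1240/1173.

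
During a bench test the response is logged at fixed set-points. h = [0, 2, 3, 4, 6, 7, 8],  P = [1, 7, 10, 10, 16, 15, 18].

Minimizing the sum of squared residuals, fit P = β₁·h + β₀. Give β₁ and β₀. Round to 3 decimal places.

β₁ = 2.003, β₀ = 2.416

With design matrix A, AᵀA = [[178, 30]; [30, 7]] and AᵀP = [429, 77]ᵀ.
Determinant 178·7 − 30² = 346.
β₁ = (429·7 − 30·77)/346 = 693/346; β₀ = (178·77 − 30·429)/346 = 418/173.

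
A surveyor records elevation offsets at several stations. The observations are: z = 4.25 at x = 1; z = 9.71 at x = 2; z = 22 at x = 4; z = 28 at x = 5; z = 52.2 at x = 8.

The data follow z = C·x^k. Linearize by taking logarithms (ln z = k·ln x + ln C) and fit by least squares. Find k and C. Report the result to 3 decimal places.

Linearized form: ln z = k·ln x + ln C. From the 5 transformed points,
Σln x = 5.7683, Σ(ln x)² = 9.3166, Σln z = 14.0984, Σln x·ln z = 19.4481.
Equations: 9.3166·k + 5.7683·ln C = 19.4481;  5.7683·k + 5·ln C = 14.0984.
Solving (det = 13.3096): k = 1.19584, ln C = 1.44008, so C = exp(1.44008) = 4.22104.

k = 1.196, C = 4.221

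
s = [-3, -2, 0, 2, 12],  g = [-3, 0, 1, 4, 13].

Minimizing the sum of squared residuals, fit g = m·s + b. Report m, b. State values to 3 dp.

Sums needed: Σs·s = 161, Σs = 9, Σ1 = 5.
Moment sums: Σs·g = 173, Σg = 15.
So AᵀA·[m, b]ᵀ = Aᵀg: [[161, 9]; [9, 5]]·[m, b]ᵀ = [173, 15]ᵀ.
Eliminating b: 5·(row 1) − 9·(row 2) gives 724·m = 5·173 − 9·15 = 730, so m = 365/362.
Then b = (15 − 9·(365/362))/5 = 429/362.

m = 1.008, b = 1.185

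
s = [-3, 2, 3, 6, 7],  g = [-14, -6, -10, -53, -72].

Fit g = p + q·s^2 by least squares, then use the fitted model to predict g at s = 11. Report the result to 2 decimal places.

ĝ = -179.22

From the data, Σ1 = 5, Σs^2 = 107, Σs^2·s^2 = 3875.
Right-hand side: Σg = -155, Σs^2·g = -5676.
So AᵀA·[p, q]ᵀ = Aᵀg: [[5, 107]; [107, 3875]]·[p, q]ᵀ = [-155, -5676]ᵀ.
Eliminating q: 3875·(row 1) − 107·(row 2) gives 7926·p = 3875·(-155) − 107·(-5676) = 6707, so p = 6707/7926.
Then q = ((-5676) − 107·(6707/7926))/3875 = -11795/7926.
At s = 11: ĝ = (6707/7926)·(1) + (-11795/7926)·(121) = -236748/1321.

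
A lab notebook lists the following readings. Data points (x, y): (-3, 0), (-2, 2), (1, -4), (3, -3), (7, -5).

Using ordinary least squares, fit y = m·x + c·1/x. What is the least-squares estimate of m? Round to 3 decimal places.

m = -0.534

Compute the Gram sums: Σx·x = 72, Σx·1/x = 5, Σ1/x·1/x = 2633/1764.
For Aᵀy: Σx·y = -52, Σ1/x·y = -47/7.
Determinant 72·(2633/1764) − 5² = 4041/49.
m = ((-52)·(2633/1764) − 5·(-47/7))/(4041/49) = -19424/36369; c = (72·(-47/7) − 5·(-52))/(4041/49) = -10948/4041.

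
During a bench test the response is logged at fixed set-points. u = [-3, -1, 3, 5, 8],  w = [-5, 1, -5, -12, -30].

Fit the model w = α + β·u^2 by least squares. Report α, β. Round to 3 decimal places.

Forming XᵀX = [[5, 108]; [108, 4884]] and Xᵀw = [-51, -2309]ᵀ gives XᵀX·[α, β]ᵀ = Xᵀw.
Determinant 5·4884 − 108² = 12756.
α = ((-51)·4884 − 108·(-2309))/12756 = 24/1063; β = (5·(-2309) − 108·(-51))/12756 = -6037/12756.

α = 0.023, β = -0.473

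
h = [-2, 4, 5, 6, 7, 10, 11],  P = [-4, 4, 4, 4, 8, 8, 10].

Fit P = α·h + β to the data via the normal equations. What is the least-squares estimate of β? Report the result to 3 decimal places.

From the data, Σh·h = 351, Σh = 41, Σ1 = 7.
For MᵀP: Σh·P = 314, ΣP = 34.
Eliminating β: 7·(row 1) − 41·(row 2) gives 776·α = 7·314 − 41·34 = 804, so α = 201/194.
Then β = (34 − 41·(201/194))/7 = -235/194.

β = -1.211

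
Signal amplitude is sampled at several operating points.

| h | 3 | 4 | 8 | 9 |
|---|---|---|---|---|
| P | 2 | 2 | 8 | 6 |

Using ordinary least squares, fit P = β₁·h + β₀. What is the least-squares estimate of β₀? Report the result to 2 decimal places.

The normal system MᵀM·[β₁, β₀]ᵀ = MᵀP is [[170, 24]; [24, 4]]·[β₁, β₀]ᵀ = [132, 18]ᵀ.
Δ = 170·4 − 24² = 104.
β₁ = (132·4 − 24·18)/104 = 12/13; β₀ = (170·18 − 24·132)/104 = -27/26.

β₀ = -1.04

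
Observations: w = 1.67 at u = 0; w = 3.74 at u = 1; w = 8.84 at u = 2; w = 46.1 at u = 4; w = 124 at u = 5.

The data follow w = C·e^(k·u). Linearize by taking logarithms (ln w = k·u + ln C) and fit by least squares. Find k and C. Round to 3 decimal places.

k = 0.855, C = 1.615

Let Y = ln w. Fitting Y = k·u + ln C by least squares:
Over the data: Σu = 12.0000, Σ(u)² = 46.0000, Σln w = 12.6623, Σu·ln w = 45.1023.
Normal system: [[46.0000, 12.0000]; [12.0000, 5]]·[k, ln C]ᵀ = [45.1023, 12.6623]ᵀ.
Slope k = (n·Σu·ln w − Σu·Σln w)/(n·Σ(u)² − (Σu)²) = (5·45.1023 − 12.0000·12.6623)/86.0000 = 0.85540; ln C = (Σln w − k·Σu)/n = 0.47951, so C = exp(0.47951) = 1.61528.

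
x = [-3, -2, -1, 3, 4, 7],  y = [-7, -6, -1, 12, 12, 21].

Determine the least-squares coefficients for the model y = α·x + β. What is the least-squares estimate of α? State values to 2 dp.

The normal system AᵀA·[α, β]ᵀ = Aᵀy is [[88, 8]; [8, 6]]·[α, β]ᵀ = [265, 31]ᵀ.
Eliminating β: 6·(row 1) − 8·(row 2) gives 464·α = 6·265 − 8·31 = 1342, so α = 671/232.
Then β = (31 − 8·(671/232))/6 = 38/29.

α = 2.89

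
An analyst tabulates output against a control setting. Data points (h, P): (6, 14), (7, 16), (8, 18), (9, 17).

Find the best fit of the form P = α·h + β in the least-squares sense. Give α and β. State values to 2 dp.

α = 1.10, β = 8.00

Setting ∂/∂α … = 0 gives: 230·α + 30·β = 493;  30·α + 4·β = 65.
(Σh·h = 230, Σh = 30, Σ1 = 4, Σh·P = 493, ΣP = 65.)
Δ = 230·4 − 30² = 20.
α = (493·4 − 30·65)/20 = 11/10; β = (230·65 − 30·493)/20 = 8.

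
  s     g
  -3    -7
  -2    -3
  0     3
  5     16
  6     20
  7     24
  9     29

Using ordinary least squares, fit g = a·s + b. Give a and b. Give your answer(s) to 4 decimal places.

Setting ∂/∂a … = 0 gives: 204·a + 22·b = 656;  22·a + 7·b = 82.
(Σs·s = 204, Σs = 22, Σ1 = 7, Σs·g = 656, Σg = 82.)
Eliminating b: 7·(row 1) − 22·(row 2) gives 944·a = 7·656 − 22·82 = 2788, so a = 697/236.
Then b = (82 − 22·(697/236))/7 = 287/118.

a = 2.9534, b = 2.4322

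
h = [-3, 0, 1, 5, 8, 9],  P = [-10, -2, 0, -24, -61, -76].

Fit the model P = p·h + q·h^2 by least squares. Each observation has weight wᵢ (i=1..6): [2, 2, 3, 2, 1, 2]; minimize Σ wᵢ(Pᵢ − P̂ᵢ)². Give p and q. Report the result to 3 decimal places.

p = 0.276, q = -0.976

The normal equations are: 297·p + 2169·q = -2036;  2169·p + 18633·q = -17596.
Δ = 297·18633 − 2169² = 829440.
p = ((-2036)·18633 − 2169·(-17596))/829440 = 9539/34560; q = (297·(-17596) − 2169·(-2036))/829440 = -11249/11520.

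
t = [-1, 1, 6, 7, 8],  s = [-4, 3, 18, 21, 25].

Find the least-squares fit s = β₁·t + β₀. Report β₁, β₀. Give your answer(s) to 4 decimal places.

β₁ = 3.1433, β₀ = -0.6019

With design matrix A, AᵀA = [[151, 21]; [21, 5]] and Aᵀs = [462, 63]ᵀ.
Eliminating β₀: 5·(row 1) − 21·(row 2) gives 314·β₁ = 5·462 − 21·63 = 987, so β₁ = 987/314.
Then β₀ = (63 − 21·(987/314))/5 = -189/314.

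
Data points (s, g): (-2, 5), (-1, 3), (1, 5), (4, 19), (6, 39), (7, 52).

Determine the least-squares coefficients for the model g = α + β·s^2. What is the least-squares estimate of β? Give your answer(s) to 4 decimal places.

β = 1.0134

XᵀX·[α, β]ᵀ = Xᵀg reads: 6·α + 107·β = 123;  107·α + 3971·β = 4284.
(Σ1 = 6, Σs^2 = 107, Σs^2·s^2 = 3971, Σg = 123, Σs^2·g = 4284.)
Δ = 6·3971 − 107² = 12377.
α = (123·3971 − 107·4284)/12377 = 30045/12377; β = (6·4284 − 107·123)/12377 = 12543/12377.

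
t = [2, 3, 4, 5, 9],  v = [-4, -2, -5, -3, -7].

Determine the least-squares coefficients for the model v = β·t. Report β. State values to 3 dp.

AᵀA·[β]ᵀ = Aᵀv reads: 135·β = -112.
β = (-112)/135 = -0.82963.

β = -0.830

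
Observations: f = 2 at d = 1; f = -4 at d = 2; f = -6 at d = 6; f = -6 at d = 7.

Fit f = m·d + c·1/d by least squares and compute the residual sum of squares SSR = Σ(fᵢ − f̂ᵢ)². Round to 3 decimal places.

SSR = 10.458

Entries of AᵀA: Σd·d = 90, Σd·1/d = 4, Σ1/d·1/d = 1145/882.
Moment sums: Σd·f = -84, Σ1/d·f = -13/7.
Eliminating c: (1145/882)·(row 1) − 4·(row 2) gives (4941/49)·m = (1145/882)·(-84) − 4·(-13/7) = -2134/21, so m = -14938/14823.
Then c = ((-13/7) − 4·(-14938/14823))/(1145/882) = 2758/1647.
Residuals: 19762/14823, -41827/14823, -383/1647, 12082/14823; SSR = 51674/4941.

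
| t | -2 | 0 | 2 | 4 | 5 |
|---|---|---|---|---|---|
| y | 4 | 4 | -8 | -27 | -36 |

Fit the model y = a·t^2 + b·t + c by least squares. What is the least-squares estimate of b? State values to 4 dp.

Entries of MᵀM: Σt^2·t^2 = 913, Σt^2·t = 189, Σt^2 = 49, Σt·t = 49, Σt = 9, Σ1 = 5.
Right-hand side: Σt^2·y = -1348, Σt·y = -312, Σy = -63.
So MᵀM·[a, b, c]ᵀ = Mᵀy: [[913, 189, 49]; [189, 49, 9]; [49, 9, 5]]·[a, b, c]ᵀ = [-1348, -312, -63]ᵀ.
Solving the 3×3 system (Gaussian elimination) gives a = -4931/5044, b = -15387/5044, c = 6233/2522.

b = -3.0506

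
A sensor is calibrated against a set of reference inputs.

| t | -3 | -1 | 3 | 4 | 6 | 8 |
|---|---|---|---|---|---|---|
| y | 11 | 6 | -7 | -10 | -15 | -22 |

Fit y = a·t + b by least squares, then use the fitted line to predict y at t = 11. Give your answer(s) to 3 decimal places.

ŷ = -30.729

Normal-equation sums: Σt·t = 135, Σt = 17, Σ1 = 6.
Moment sums: Σt·y = -366, Σy = -37.
MᵀM·[a, b]ᵀ = Mᵀy becomes [[135, 17]; [17, 6]]·[a, b]ᵀ = [-366, -37]ᵀ.
Δ = 135·6 − 17² = 521.
a = ((-366)·6 − 17·(-37))/521 = -1567/521; b = (135·(-37) − 17·(-366))/521 = 1227/521.
At t = 11: ŷ = (-1567/521)·(11) + (1227/521)·(1) = -16010/521.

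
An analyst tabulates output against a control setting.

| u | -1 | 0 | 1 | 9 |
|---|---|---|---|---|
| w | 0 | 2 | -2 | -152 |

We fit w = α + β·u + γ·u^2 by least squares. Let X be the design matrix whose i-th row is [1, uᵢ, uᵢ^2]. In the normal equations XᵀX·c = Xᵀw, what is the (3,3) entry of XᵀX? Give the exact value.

6563

Row 3 ↔ basis u^2, column 3 ↔ basis u^2, so (XᵀX)_{3,3} = Σᵢ (u^2)·(u^2) = (1)·(1) + (0)·(0) + (1)·(1) + (81)·(81) = 6563.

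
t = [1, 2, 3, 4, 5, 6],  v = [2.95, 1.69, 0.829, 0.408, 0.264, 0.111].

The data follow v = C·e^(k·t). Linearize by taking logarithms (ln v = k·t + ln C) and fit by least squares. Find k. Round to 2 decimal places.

Linearized form: ln v = k·t + ln C. From the 6 transformed points,
Σt = 21.0000, Σ(t)² = 91.0000, Σln v = -3.0075, Σt·ln v = -21.8657.
Normal system: [[91.0000, 21.0000]; [21.0000, 6]]·[k, ln C]ᵀ = [-21.8657, -3.0075]ᵀ.
Slope k = (n·Σt·ln v − Σt·Σln v)/(n·Σ(t)² − (Σt)²) = (6·-21.8657 − 21.0000·-3.0075)/105.0000 = -0.64796; ln C = (Σln v − k·Σt)/n = 1.76662.

k = -0.65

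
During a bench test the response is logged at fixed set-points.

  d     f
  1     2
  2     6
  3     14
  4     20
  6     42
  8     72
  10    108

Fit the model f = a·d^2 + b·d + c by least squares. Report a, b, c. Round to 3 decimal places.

a = 0.928, b = 1.571, c = -0.415

Sums needed: Σd^2·d^2 = 15746, Σd^2·d = 1828, Σd^2 = 230, Σd·d = 230, Σd = 34, Σ1 = 7.
Moment sums: Σd^2·f = 17392, Σd·f = 2044, Σf = 264.
Inverting the 3×3 Gram matrix, [a, b, c]ᵀ = [5984/6447, 10130/6447, -892/2149]ᵀ.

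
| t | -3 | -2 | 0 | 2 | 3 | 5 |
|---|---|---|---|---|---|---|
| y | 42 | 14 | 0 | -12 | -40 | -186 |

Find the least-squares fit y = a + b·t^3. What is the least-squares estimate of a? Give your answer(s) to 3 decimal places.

Setting ∂/∂a … = 0 gives: 6·a + 125·b = -182;  125·a + 17211·b = -25672.
Δ = 6·17211 − 125² = 87641.
a = ((-182)·17211 − 125·(-25672))/87641 = 76598/87641; b = (6·(-25672) − 125·(-182))/87641 = -131282/87641.

a = 0.874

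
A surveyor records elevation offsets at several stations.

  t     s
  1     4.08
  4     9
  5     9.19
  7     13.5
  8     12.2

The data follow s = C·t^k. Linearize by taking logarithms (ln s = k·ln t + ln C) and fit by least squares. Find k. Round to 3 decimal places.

k = 0.557

Taking logs, ln s = k·ln t + ln C, so regress ln s on ln t.
XᵀX = [[12.6227, 7.0211]; [7.0211, 5]], rhs = [16.8821, 10.9256]ᵀ  (here Σln t = 7.0211, Σ(ln t)² = 12.6227, Σln s = 10.9256, Σln t·ln s = 16.8821).
Slope k = (n·Σln t·ln s − Σln t·Σln s)/(n·Σ(ln t)² − (Σln t)²) = (5·16.8821 − 7.0211·10.9256)/13.8181 = 0.55733; ln C = (Σln s − k·Σln t)/n = 1.40250.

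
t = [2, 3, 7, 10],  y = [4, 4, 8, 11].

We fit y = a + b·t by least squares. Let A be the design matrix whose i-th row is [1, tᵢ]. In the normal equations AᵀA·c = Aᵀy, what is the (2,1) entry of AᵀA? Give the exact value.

22

Row 2 ↔ basis t, column 1 ↔ basis 1, so (AᵀA)_{2,1} = Σᵢ t = (2)·(1) + (3)·(1) + (7)·(1) + (10)·(1) = 22.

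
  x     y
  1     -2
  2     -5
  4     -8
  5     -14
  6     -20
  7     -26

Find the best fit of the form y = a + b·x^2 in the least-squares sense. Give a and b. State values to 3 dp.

a = -1.721, b = -0.494

The normal system AᵀA·[a, b]ᵀ = Aᵀy is [[6, 131]; [131, 4595]]·[a, b]ᵀ = [-75, -2494]ᵀ.
Δ = 6·4595 − 131² = 10409.
a = ((-75)·4595 − 131·(-2494))/10409 = -17911/10409; b = (6·(-2494) − 131·(-75))/10409 = -5139/10409.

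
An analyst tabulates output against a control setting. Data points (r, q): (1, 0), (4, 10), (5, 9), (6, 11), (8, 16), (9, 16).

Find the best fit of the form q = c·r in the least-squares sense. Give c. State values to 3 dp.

Normal-equation sums: Σr·r = 223.
And Σr·q = 423.
So XᵀX·[c]ᵀ = Xᵀq: [[223]]·[c]ᵀ = [423]ᵀ.
Hence c = 423 / 223 ≈ 1.89686.

c = 1.897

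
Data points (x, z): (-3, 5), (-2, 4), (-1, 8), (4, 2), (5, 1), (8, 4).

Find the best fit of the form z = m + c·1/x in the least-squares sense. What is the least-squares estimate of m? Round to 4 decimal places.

m = 3.0624

Entries of AᵀA: Σ1 = 6, Σ1/x = -151/120, Σ1/x·1/x = 21301/14400.
For Aᵀz: Σz = 24, Σ1/x·z = -157/15.
det = 6·(21301/14400) − (-151/120)² = 21001/2880.
m = (24·(21301/14400) − (-151/120)·(-157/15))/(21001/2880) = 321568/105005; c = (6·(-157/15) − (-151/120)·24)/(21001/2880) = -93888/21001.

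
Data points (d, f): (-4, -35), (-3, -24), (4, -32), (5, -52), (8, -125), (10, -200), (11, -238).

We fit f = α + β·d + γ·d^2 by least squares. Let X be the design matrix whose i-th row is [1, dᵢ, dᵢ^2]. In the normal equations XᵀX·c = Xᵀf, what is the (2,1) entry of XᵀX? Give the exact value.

31

Row 2 ↔ basis d, column 1 ↔ basis 1, so (XᵀX)_{2,1} = Σᵢ d = (-4)·(1) + (-3)·(1) + (4)·(1) + (5)·(1) + (8)·(1) + (10)·(1) + (11)·(1) = 31.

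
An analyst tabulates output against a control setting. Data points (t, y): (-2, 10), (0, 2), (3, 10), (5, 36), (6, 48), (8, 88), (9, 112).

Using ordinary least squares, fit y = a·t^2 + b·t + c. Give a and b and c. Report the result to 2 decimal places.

a = 1.48, b = -1.08, c = 1.78

The normal equations are: 12675·a + 1601·b + 219·c = 17462;  1601·a + 219·b + 29·c = 2190;  219·a + 29·b + 7·c = 306.
(Σt^2·t^2 = 12675, Σt^2·t = 1601, Σt^2 = 219, Σt·t = 219, Σt = 29, Σ1 = 7, Σt^2·y = 17462, Σt·y = 2190, Σy = 306.)
Row-reducing yields a = 61267/41321, b = -44428/41321, c = 73595/41321.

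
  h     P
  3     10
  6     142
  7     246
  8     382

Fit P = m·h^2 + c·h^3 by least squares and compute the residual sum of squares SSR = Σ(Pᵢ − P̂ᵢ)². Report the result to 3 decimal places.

Compute the Gram sums: Σh^2·h^2 = 7874, Σh^2·h^3 = 57594, Σh^3·h^3 = 427178.
And Σh^2·P = 41704, Σh^3·P = 310904.
So MᵀM·[m, c]ᵀ = MᵀP: [[7874, 57594]; [57594, 427178]]·[m, c]ᵀ = [41704, 310904]ᵀ.
Δ = 7874·427178 − 57594² = 46530736.
m = (41704·427178 − 57594·310904)/46530736 = -5698354/2908171; c = (7874·310904 − 57594·41704)/46530736 = 2884870/2908171.
Residuals: 2475406/2908171, -5030894/2908171, 731286/415453, -1437462/2908171; SSR = 20531120/2908171.

SSR = 7.060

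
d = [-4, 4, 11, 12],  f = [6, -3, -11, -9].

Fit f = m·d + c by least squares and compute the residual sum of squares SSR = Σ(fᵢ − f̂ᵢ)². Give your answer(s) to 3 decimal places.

From the data, Σd·d = 297, Σd = 23, Σ1 = 4.
For Xᵀf: Σd·f = -265, Σf = -17.
Normal equations: [[297, 23]; [23, 4]]·[m, c]ᵀ = [-265, -17]ᵀ.
det = 297·4 − 23² = 659.
m = ((-265)·4 − 23·(-17))/659 = -669/659; c = (297·(-17) − 23·(-265))/659 = 1046/659.
Residuals: 232/659, -347/659, -936/659, 1051/659; SSR = 3270/659.

SSR = 4.962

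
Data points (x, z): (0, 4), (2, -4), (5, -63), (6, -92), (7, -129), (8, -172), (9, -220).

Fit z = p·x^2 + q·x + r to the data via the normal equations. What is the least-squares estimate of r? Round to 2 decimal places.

Sums needed: Σx^2·x^2 = 14995, Σx^2·x = 1933, Σx^2 = 259, Σx·x = 259, Σx = 37, Σ1 = 7.
And Σx^2·z = -40052, Σx·z = -5134, Σz = -676.
MᵀM·[p, q, r]ᵀ = Mᵀz becomes [[14995, 1933, 259]; [1933, 259, 37]; [259, 37, 7]]·[p, q, r]ᵀ = [-40052, -5134, -676]ᵀ.
Row-reducing yields p = -21479/7344, q = 10267/7344, r = 15617/3672.

r = 4.25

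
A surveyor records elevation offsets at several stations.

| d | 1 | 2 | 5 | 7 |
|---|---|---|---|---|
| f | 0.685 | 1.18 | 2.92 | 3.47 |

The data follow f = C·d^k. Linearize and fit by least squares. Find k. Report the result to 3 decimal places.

k = 0.864

Let Y = ln f. Fitting Y = k·ln d + ln C by least squares:
Sums: Σln d = 4.2485, Σ(ln d)² = 6.8573, Σln f = 2.1029, Σln d·ln f = 4.2604.
Normal system: [[6.8573, 4.2485]; [4.2485, 4]]·[k, ln C]ᵀ = [4.2604, 2.1029]ᵀ.
Slope k = (n·Σln d·ln f − Σln d·Σln f)/(n·Σ(ln d)² − (Σln d)²) = (4·4.2604 − 4.2485·2.1029)/9.3795 = 0.86436; ln C = (Σln f − k·Σln d)/n = -0.39233.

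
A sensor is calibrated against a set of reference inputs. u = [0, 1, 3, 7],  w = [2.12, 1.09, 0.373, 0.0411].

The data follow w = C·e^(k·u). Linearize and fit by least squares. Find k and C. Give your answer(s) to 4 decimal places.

Let Y = ln w. Fitting Y = k·u + ln C by least squares:
Sums: Σu = 11.0000, Σ(u)² = 59.0000, Σln w = -3.3403, Σu·ln w = -25.2146.
Normal system: [[59.0000, 11.0000]; [11.0000, 4]]·[k, ln C]ᵀ = [-25.2146, -3.3403]ᵀ.
Δ = 59.0000·4 − (11.0000)² = 115.0000; k = (-25.2146·4 − 11.0000·-3.3403)/115.0000 = -0.55752, ln C = (59.0000·-3.3403 − 11.0000·-25.2146)/115.0000 = 0.69810, so C = exp(0.69810) = 2.00992.

k = -0.5575, C = 2.0099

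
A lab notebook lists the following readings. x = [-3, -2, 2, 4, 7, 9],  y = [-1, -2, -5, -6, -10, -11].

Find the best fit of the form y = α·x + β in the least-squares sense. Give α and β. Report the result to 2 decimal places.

α = -0.84, β = -3.44

Sums needed: Σx·x = 163, Σx = 17, Σ1 = 6.
For Mᵀy: Σx·y = -196, Σy = -35.
det = 163·6 − 17² = 689.
α = ((-196)·6 − 17·(-35))/689 = -581/689; β = (163·(-35) − 17·(-196))/689 = -2373/689.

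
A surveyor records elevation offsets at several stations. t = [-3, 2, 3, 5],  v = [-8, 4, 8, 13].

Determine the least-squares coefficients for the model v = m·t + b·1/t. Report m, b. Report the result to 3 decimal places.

Entries of AᵀA: Σt·t = 47, Σt·1/t = 4, Σ1/t·1/t = 461/900.
Right-hand side: Σt·v = 121, Σ1/t·v = 149/15.
Eliminating b: (461/900)·(row 1) − 4·(row 2) gives (7267/900)·m = (461/900)·121 − 4·(149/15) = 20021/900, so m = 20021/7267.
Then b = ((149/15) − 4·(20021/7267))/(461/900) = -15420/7267.

m = 2.755, b = -2.122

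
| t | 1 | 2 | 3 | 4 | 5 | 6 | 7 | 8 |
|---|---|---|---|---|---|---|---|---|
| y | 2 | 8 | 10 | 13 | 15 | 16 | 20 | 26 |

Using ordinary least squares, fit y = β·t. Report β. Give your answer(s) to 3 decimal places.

Compute the Gram sums: Σt·t = 204.
And Σt·y = 619.
So XᵀX·[β]ᵀ = Xᵀy: [[204]]·[β]ᵀ = [619]ᵀ.
β = 619/204 = 3.03431.

β = 3.034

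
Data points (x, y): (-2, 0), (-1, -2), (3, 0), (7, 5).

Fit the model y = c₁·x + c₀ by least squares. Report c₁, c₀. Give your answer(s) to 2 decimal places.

c₁ = 0.63, c₀ = -0.34

Entries of AᵀA: Σx·x = 63, Σx = 7, Σ1 = 4.
For Aᵀy: Σx·y = 37, Σy = 3.
Normal equations: [[63, 7]; [7, 4]]·[c₁, c₀]ᵀ = [37, 3]ᵀ.
det = 63·4 − 7² = 203.
c₁ = (37·4 − 7·3)/203 = 127/203; c₀ = (63·3 − 7·37)/203 = -10/29.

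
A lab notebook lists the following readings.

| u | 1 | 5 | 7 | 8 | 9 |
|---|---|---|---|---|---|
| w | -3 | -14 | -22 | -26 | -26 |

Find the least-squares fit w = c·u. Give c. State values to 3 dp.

Forming AᵀA = [[220]] and Aᵀw = [-669]ᵀ gives AᵀA·[c]ᵀ = Aᵀw.
c = (-669)/220 = -3.04091.

c = -3.041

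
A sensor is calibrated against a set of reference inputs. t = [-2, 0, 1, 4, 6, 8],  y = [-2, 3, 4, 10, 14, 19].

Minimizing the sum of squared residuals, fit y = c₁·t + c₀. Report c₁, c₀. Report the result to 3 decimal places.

c₁ = 2.032, c₀ = 2.243

Normal-equation sums: Σt·t = 121, Σt = 17, Σ1 = 6.
For Mᵀy: Σt·y = 284, Σy = 48.
Eliminating c₀: 6·(row 1) − 17·(row 2) gives 437·c₁ = 6·284 − 17·48 = 888, so c₁ = 888/437.
Then c₀ = (48 − 17·(888/437))/6 = 980/437.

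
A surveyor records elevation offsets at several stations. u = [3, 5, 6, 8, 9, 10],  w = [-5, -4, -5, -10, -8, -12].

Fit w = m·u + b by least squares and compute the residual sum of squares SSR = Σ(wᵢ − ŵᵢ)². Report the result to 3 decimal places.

SSR = 13.435

From the data, Σu·u = 315, Σu = 41, Σ1 = 6.
Right-hand side: Σu·w = -337, Σw = -44.
Determinant 315·6 − 41² = 209.
m = ((-337)·6 − 41·(-44))/209 = -218/209; b = (315·(-44) − 41·(-337))/209 = -43/209.
Residuals: -348/209, 27/19, 306/209, -303/209, 333/209, -15/11; SSR = 2808/209.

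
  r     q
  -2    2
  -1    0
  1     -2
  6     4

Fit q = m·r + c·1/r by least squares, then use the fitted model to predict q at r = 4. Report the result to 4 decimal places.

With design matrix A, AᵀA = [[42, 4]; [4, 41/18]] and Aᵀq = [18, -7/3]ᵀ.
Eliminating c: (41/18)·(row 1) − 4·(row 2) gives (239/3)·m = (41/18)·18 − 4·(-7/3) = 151/3, so m = 151/239.
Then c = ((-7/3) − 4·(151/239))/(41/18) = -510/239.
At r = 4: q̂ = (151/239)·(4) + (-510/239)·(1/4) = 953/478.

q̂ = 1.9937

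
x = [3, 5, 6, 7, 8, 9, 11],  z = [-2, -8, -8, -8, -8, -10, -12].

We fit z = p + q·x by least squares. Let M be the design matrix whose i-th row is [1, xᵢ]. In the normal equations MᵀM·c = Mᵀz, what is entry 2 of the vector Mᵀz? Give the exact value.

-436

Entry 2 ↔ basis x, so (Mᵀz)_{2} = Σᵢ (x)·zᵢ = (3)·(-2) + (5)·(-8) + (6)·(-8) + (7)·(-8) + (8)·(-8) + (9)·(-10) + (11)·(-12) = -436.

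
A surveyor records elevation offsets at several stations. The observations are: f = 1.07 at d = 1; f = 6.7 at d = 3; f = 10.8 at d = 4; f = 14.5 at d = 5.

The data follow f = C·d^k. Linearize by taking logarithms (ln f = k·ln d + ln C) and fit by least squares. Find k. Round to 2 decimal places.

k = 1.64

Taking logs, ln f = k·ln d + ln C, so regress ln f on ln d.
XᵀX = [[5.7191, 4.0943]; [4.0943, 4]], rhs = [9.6923, 7.0235]ᵀ  (here Σln d = 4.0943, Σ(ln d)² = 5.7191, Σln f = 7.0235, Σln d·ln f = 9.6923).
Slope k = (n·Σln d·ln f − Σln d·Σln f)/(n·Σ(ln d)² − (Σln d)²) = (4·9.6923 − 4.0943·7.0235)/6.1125 = 1.63807; ln C = (Σln f − k·Σln d)/n = 0.07916.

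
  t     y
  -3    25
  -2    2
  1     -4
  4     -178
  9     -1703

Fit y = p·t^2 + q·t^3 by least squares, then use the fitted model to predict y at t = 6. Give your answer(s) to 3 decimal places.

ŷ = -543.020

The normal system AᵀA·[p, q]ᵀ = Aᵀy is [[6915, 59799]; [59799, 536331]]·[p, q]ᵀ = [-140562, -1253574]ᵀ.
Determinant 6915·536331 − 59799² = 132808464.
p = ((-140562)·536331 − 59799·(-1253574))/132808464 = -127027/39668; q = (6915·(-1253574) − 59799·(-140562))/132808464 = -2435159/1229708.
At t = 6: ŷ = (-127027/39668)·(36) + (-2435159/1229708)·(216) = -166939119/307427.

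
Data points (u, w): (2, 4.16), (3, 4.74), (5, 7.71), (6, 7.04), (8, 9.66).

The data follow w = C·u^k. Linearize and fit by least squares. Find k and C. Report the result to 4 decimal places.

Let Y = ln w. Fitting Y = k·ln u + ln C by least squares:
Σln u = 7.2724, Σ(ln u)² = 11.8122, Σln w = 9.2437, Σln u·ln w = 14.1979.
Equations: 11.8122·k + 7.2724·ln C = 14.1979;  7.2724·k + 5·ln C = 9.2437.
Δ = 11.8122·5 − (7.2724)² = 6.1731; k = (14.1979·5 − 7.2724·9.2437)/6.1731 = 0.61000, ln C = (11.8122·9.2437 − 7.2724·14.1979)/6.1731 = 0.96150, so C = exp(0.96150) = 2.61561.

k = 0.6100, C = 2.6156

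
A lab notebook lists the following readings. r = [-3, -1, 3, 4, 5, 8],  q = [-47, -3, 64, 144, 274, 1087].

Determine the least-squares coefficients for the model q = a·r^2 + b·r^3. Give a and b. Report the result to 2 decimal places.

a = 0.92, b = 2.01

Entries of MᵀM: Σr^2·r^2 = 5140, Σr^2·r^3 = 36916, Σr^3·r^3 = 283324.
Moment sums: Σr^2·q = 78872, Σr^3·q = 603010.
Normal equations: [[5140, 36916]; [36916, 283324]]·[a, b]ᵀ = [78872, 603010]ᵀ.
Determinant 5140·283324 − 36916² = 93494304.
a = (78872·283324 − 36916·603010)/93494304 = 10701671/11686788; b = (5140·603010 − 36916·78872)/93494304 = 23479081/11686788.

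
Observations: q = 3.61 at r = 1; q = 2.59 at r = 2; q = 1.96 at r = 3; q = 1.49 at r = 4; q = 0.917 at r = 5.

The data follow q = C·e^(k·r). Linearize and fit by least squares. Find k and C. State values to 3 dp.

With ln qᵢ as the transformed response and rᵢ as the regressor:
AᵀA = [[55.0000, 15.0000]; [15.0000, 5]], rhs = [6.3677, 3.2204]ᵀ  (here Σr = 15.0000, Σ(r)² = 55.0000, Σln q = 3.2204, Σr·ln q = 6.3677).
Δ = 55.0000·5 − (15.0000)² = 50.0000; k = (6.3677·5 − 15.0000·3.2204)/50.0000 = -0.32936, ln C = (55.0000·3.2204 − 15.0000·6.3677)/50.0000 = 1.63217, so C = exp(1.63217) = 5.11494.

k = -0.329, C = 5.115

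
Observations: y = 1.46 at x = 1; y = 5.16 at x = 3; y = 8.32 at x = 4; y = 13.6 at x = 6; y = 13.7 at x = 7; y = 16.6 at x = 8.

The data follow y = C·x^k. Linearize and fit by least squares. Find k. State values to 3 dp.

k = 1.183

Taking logs, ln y = k·ln x + ln C, so regress ln y on ln x.
XᵀX = [[14.4498, 8.3020]; [8.3020, 6]], rhs = [20.3517, 12.1749]ᵀ  (here Σln x = 8.3020, Σ(ln x)² = 14.4498, Σln y = 12.1749, Σln x·ln y = 20.3517).
Solving (det = 17.7753): k = 1.18331, ln C = 0.39184.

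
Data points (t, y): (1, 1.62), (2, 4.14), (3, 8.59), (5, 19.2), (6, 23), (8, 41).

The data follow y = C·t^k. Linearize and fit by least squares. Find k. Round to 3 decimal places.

k = 1.550

Let Y = ln y. Fitting Y = k·ln t + ln C by least squares:
Over the data: Σln t = 7.2724, Σ(ln t)² = 11.8122, Σln y = 13.8577, Σln t·ln y = 21.4434.
Normal system: [[11.8122, 7.2724]; [7.2724, 6]]·[k, ln C]ᵀ = [21.4434, 13.8577]ᵀ.
Solving (det = 17.9853): k = 1.55025, ln C = 0.43061.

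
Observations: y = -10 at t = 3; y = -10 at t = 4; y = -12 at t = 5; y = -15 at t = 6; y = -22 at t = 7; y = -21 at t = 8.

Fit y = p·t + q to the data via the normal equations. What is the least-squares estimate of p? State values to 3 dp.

p = -2.686

Setting ∂/∂p … = 0 gives: 199·p + 33·q = -542;  33·p + 6·q = -90.
det = 199·6 − 33² = 105.
p = ((-542)·6 − 33·(-90))/105 = -94/35; q = (199·(-90) − 33·(-542))/105 = -8/35.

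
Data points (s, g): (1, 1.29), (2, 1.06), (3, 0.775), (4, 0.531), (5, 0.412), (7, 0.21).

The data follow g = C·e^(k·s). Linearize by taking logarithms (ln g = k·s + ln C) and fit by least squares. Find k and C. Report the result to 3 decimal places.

k = -0.309, C = 1.874

With ln gᵢ as the transformed response and sᵢ as the regressor:
XᵀX = [[104.0000, 22.0000]; [22.0000, 6]], rhs = [-18.2837, -3.0224]ᵀ  (here Σs = 22.0000, Σ(s)² = 104.0000, Σln g = -3.0224, Σs·ln g = -18.2837).
Solving (det = 140.0000): k = -0.30864, ln C = 0.62797, so C = exp(0.62797) = 1.87380.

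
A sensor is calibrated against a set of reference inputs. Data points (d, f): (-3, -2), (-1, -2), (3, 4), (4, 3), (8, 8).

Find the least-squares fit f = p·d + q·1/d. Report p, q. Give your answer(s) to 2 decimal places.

p = 0.93, q = 0.86

Compute the Gram sums: Σd·d = 99, Σd·1/d = 5, Σ1/d·1/d = 749/576.
For Xᵀf: Σd·f = 96, Σ1/d·f = 23/4.
So XᵀX·[p, q]ᵀ = Xᵀf: [[99, 5]; [5, 749/576]]·[p, q]ᵀ = [96, 23/4]ᵀ.
det = 99·(749/576) − 5² = 6639/64.
p = (96·(749/576) − 5·(23/4))/(6639/64) = 18448/19917; q = (99·(23/4) − 5·96)/(6639/64) = 1904/2213.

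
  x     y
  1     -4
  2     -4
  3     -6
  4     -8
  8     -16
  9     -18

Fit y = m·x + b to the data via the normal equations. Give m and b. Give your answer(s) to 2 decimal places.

m = -1.87, b = -0.92

Entries of AᵀA: Σx·x = 175, Σx = 27, Σ1 = 6.
Right-hand side: Σx·y = -352, Σy = -56.
Eliminating b: 6·(row 1) − 27·(row 2) gives 321·m = 6·(-352) − 27·(-56) = -600, so m = -200/107.
Then b = ((-56) − 27·(-200/107))/6 = -296/321.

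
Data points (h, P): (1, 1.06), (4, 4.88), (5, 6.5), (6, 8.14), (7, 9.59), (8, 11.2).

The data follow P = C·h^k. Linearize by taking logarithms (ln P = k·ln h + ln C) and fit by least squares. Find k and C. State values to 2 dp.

Let Y = ln P. Fitting Y = k·ln h + ln C by least squares:
Σln h = 8.8128, Σ(ln h)² = 15.8331, Σln P = 10.2886, Σln h·ln P = 18.3899.
Normal system: [[15.8331, 8.8128]; [8.8128, 6]]·[k, ln C]ᵀ = [18.3899, 10.2886]ᵀ.
Solving (det = 17.3327): k = 1.13468, ln C = 0.04814, so C = exp(0.04814) = 1.04932.

k = 1.13, C = 1.05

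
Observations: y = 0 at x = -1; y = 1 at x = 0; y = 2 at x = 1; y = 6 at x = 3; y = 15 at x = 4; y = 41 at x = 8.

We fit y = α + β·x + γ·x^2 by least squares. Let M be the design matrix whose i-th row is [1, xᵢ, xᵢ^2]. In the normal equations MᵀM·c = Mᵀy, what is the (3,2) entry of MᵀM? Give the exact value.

Row 3 ↔ basis x^2, column 2 ↔ basis x, so (MᵀM)_{3,2} = Σᵢ (x^2)·(x) = (1)·(-1) + (0)·(0) + (1)·(1) + (9)·(3) + (16)·(4) + (64)·(8) = 603.

603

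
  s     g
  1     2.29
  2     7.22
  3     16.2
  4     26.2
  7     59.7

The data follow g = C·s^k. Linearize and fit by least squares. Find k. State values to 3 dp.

k = 1.701

Linearized form: ln g = k·ln s + ln C. From the 5 transformed points,
XᵀX = [[7.3958, 5.1240]; [5.1240, 5]], rhs = [16.9147, 12.9455]ᵀ  (here Σln s = 5.1240, Σ(ln s)² = 7.3958, Σln g = 12.9455, Σln s·ln g = 16.9147).
Solving (det = 10.7239): k = 1.70097, ln C = 0.84596.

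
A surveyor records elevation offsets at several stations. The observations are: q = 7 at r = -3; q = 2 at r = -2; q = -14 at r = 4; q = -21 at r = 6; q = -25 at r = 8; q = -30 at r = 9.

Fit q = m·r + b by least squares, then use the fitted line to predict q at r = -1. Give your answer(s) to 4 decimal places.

The normal system AᵀA·[m, b]ᵀ = Aᵀq is [[210, 22]; [22, 6]]·[m, b]ᵀ = [-677, -81]ᵀ.
Eliminating b: 6·(row 1) − 22·(row 2) gives 776·m = 6·(-677) − 22·(-81) = -2280, so m = -285/97.
Then b = ((-81) − 22·(-285/97))/6 = -529/194.
At r = -1: q̂ = (-285/97)·(-1) + (-529/194)·(1) = 41/194.

q̂ = 0.2113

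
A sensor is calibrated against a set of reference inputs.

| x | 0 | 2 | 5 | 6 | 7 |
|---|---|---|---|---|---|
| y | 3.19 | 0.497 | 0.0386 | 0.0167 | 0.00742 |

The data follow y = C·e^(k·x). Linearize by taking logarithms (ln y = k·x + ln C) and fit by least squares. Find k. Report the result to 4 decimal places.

k = -0.8645

With ln yᵢ as the transformed response and xᵢ as the regressor:
Σx = 20.0000, Σ(x)² = 114.0000, Σln y = -11.7896, Σx·ln y = -76.5500.
Equations: 114.0000·k + 20.0000·ln C = -76.5500;  20.0000·k + 5·ln C = -11.7896.
Δ = 114.0000·5 − (20.0000)² = 170.0000; k = (-76.5500·5 − 20.0000·-11.7896)/170.0000 = -0.86446, ln C = (114.0000·-11.7896 − 20.0000·-76.5500)/170.0000 = 1.09993.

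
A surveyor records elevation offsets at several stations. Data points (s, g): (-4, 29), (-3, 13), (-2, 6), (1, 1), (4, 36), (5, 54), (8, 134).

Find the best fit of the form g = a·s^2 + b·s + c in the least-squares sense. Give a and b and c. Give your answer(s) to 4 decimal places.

With design matrix M, MᵀM = [[5331, 603, 135]; [603, 135, 9]; [135, 9, 7]] and Mᵀg = [11108, 1320, 273]ᵀ.
Solving the 3×3 system (Gaussian elimination) gives a = 39547/19734, b = 17335/19734, c = -2559/3289.

a = 2.0040, b = 0.8784, c = -0.7780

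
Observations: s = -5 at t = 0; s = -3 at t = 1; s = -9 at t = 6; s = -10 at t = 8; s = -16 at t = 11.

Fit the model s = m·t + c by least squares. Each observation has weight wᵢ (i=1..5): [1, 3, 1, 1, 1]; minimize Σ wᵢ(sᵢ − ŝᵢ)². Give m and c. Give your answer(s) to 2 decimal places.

Entries of MᵀWM: Σwᵢ·t·t = 224, Σwᵢ·t = 28, Σwᵢ·1 = 7.
For MᵀWs: Σwᵢ·t·s = -319, Σwᵢ·s = -49.
Determinant 224·7 − 28² = 784.
m = ((-319)·7 − 28·(-49))/784 = -123/112; c = (224·(-49) − 28·(-319))/784 = -73/28.

m = -1.10, c = -2.61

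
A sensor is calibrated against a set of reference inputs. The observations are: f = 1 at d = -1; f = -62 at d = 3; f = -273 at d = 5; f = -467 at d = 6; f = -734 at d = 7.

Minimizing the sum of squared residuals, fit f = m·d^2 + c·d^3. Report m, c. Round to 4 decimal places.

From the data, Σd^2·d^2 = 4404, Σd^2·d^3 = 27950, Σd^3·d^3 = 180660.
Moment sums: Σd^2·f = -60160, Σd^3·f = -388434.
Eliminating c: 180660·(row 1) − 27950·(row 2) gives 14424140·m = 180660·(-60160) − 27950·(-388434) = -11775300, so m = -588765/721207.
Then c = ((-388434) − 27950·(-588765/721207))/180660 = -7297834/3606035.

m = -0.8164, c = -2.0238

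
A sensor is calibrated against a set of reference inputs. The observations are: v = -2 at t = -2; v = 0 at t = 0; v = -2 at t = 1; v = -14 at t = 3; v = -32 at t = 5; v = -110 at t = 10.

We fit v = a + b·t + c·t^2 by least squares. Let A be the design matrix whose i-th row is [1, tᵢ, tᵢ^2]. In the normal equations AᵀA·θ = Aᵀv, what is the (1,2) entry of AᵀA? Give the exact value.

17

Row 1 ↔ basis 1, column 2 ↔ basis t, so (AᵀA)_{1,2} = Σᵢ t = (1)·(-2) + (1)·(0) + (1)·(1) + (1)·(3) + (1)·(5) + (1)·(10) = 17.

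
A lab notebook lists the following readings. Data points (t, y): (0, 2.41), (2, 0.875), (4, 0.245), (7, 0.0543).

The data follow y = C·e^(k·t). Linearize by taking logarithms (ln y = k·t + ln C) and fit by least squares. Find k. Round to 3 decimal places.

k = -0.548

Let Y = ln y. Fitting Y = k·t + ln C by least squares:
Σt = 13.0000, Σ(t)² = 69.0000, Σln y = -3.5736, Σt·ln y = -26.2857.
Equations: 69.0000·k + 13.0000·ln C = -26.2857;  13.0000·k + 4·ln C = -3.5736.
Solving (det = 107.0000): k = -0.54846, ln C = 0.88909.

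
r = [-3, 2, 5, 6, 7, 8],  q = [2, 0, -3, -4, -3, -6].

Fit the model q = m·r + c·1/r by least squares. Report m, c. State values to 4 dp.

m = -0.6739, c = 2.0038

Normal-equation sums: Σr·r = 187, Σr·1/r = 6, Σ1/r·1/r = 328049/705600.
Moment sums: Σr·q = -114, Σ1/r·q = -1307/420.
AᵀA·[m, c]ᵀ = Aᵀq becomes [[187, 6]; [6, 328049/705600]]·[m, c]ᵀ = [-114, -1307/420]ᵀ.
Eliminating c: (328049/705600)·(row 1) − 6·(row 2) gives (35943563/705600)·m = (328049/705600)·(-114) − 6·(-1307/420) = -4037171/117600, so m = -24223026/35943563.
Then c = ((-1307/420) − 6·(-24223026/35943563))/(328049/705600) = 72023280/35943563.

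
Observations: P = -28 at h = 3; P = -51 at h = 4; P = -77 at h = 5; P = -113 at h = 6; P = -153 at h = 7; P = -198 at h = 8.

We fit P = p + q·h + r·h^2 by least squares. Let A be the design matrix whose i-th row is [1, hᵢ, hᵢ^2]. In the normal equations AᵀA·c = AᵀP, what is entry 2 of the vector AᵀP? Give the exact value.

Entry 2 ↔ basis h, so (AᵀP)_{2} = Σᵢ (h)·Pᵢ = (3)·(-28) + (4)·(-51) + (5)·(-77) + (6)·(-113) + (7)·(-153) + (8)·(-198) = -4006.

-4006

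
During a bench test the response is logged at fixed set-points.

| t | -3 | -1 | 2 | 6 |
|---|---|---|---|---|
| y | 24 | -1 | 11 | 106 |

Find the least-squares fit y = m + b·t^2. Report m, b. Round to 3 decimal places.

m = -2.793, b = 3.023

With design matrix X, XᵀX = [[4, 50]; [50, 1394]] and Xᵀy = [140, 4075]ᵀ.
det = 4·1394 − 50² = 3076.
m = (140·1394 − 50·4075)/3076 = -4295/1538; b = (4·4075 − 50·140)/3076 = 2325/769.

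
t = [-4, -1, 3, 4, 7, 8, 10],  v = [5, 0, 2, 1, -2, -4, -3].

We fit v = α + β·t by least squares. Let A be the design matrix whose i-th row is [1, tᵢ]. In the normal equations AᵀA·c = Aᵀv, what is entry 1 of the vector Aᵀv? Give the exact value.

Entry 1 ↔ basis 1, so (Aᵀv)_{1} = Σᵢ vᵢ = (1)·(5) + (1)·(0) + (1)·(2) + (1)·(1) + (1)·(-2) + (1)·(-4) + (1)·(-3) = -1.

-1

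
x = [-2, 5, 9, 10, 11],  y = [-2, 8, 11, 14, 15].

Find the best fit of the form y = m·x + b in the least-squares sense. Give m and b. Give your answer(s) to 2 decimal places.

m = 1.28, b = 0.78

Setting ∂/∂m … = 0 gives: 331·m + 33·b = 448;  33·m + 5·b = 46.
Determinant 331·5 − 33² = 566.
m = (448·5 − 33·46)/566 = 361/283; b = (331·46 − 33·448)/566 = 221/283.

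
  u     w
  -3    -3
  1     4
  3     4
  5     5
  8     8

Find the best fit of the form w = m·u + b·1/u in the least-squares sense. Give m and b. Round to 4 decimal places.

The normal equations are: 108·m + 5·b = 114;  5·m + (18401/14400)·b = 25/3.
(Σu·u = 108, Σu·1/u = 5, Σ1/u·1/u = 18401/14400, Σu·w = 114, Σ1/u·w = 25/3.)
Eliminating b: (18401/14400)·(row 1) − 5·(row 2) gives (45203/400)·m = (18401/14400)·114 − 5·(25/3) = 249619/2400, so m = 249619/271218.
Then b = ((25/3) − 5·(249619/271218))/(18401/14400) = 132000/45203.

m = 0.9204, b = 2.9202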